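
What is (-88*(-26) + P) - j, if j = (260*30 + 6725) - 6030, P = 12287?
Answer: 6080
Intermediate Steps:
j = 8495 (j = (7800 + 6725) - 6030 = 14525 - 6030 = 8495)
(-88*(-26) + P) - j = (-88*(-26) + 12287) - 1*8495 = (2288 + 12287) - 8495 = 14575 - 8495 = 6080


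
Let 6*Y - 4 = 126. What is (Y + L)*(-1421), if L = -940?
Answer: 3914855/3 ≈ 1.3050e+6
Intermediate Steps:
Y = 65/3 (Y = ⅔ + (⅙)*126 = ⅔ + 21 = 65/3 ≈ 21.667)
(Y + L)*(-1421) = (65/3 - 940)*(-1421) = -2755/3*(-1421) = 3914855/3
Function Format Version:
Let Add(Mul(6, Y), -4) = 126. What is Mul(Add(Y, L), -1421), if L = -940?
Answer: Rational(3914855, 3) ≈ 1.3050e+6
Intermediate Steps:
Y = Rational(65, 3) (Y = Add(Rational(2, 3), Mul(Rational(1, 6), 126)) = Add(Rational(2, 3), 21) = Rational(65, 3) ≈ 21.667)
Mul(Add(Y, L), -1421) = Mul(Add(Rational(65, 3), -940), -1421) = Mul(Rational(-2755, 3), -1421) = Rational(3914855, 3)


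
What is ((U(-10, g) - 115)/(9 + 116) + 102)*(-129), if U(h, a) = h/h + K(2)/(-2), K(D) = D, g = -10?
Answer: -325983/25 ≈ -13039.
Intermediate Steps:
U(h, a) = 0 (U(h, a) = h/h + 2/(-2) = 1 + 2*(-½) = 1 - 1 = 0)
((U(-10, g) - 115)/(9 + 116) + 102)*(-129) = ((0 - 115)/(9 + 116) + 102)*(-129) = (-115/125 + 102)*(-129) = (-115*1/125 + 102)*(-129) = (-23/25 + 102)*(-129) = (2527/25)*(-129) = -325983/25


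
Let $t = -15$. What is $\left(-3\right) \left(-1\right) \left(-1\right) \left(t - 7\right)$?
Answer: $66$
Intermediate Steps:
$\left(-3\right) \left(-1\right) \left(-1\right) \left(t - 7\right) = \left(-3\right) \left(-1\right) \left(-1\right) \left(-15 - 7\right) = 3 \left(-1\right) \left(-22\right) = \left(-3\right) \left(-22\right) = 66$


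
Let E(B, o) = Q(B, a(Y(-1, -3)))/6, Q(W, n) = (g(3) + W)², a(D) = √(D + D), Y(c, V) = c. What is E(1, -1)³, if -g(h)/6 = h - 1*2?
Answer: 15625/216 ≈ 72.338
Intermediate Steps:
g(h) = 12 - 6*h (g(h) = -6*(h - 1*2) = -6*(h - 2) = -6*(-2 + h) = 12 - 6*h)
a(D) = √2*√D (a(D) = √(2*D) = √2*√D)
Q(W, n) = (-6 + W)² (Q(W, n) = ((12 - 6*3) + W)² = ((12 - 18) + W)² = (-6 + W)²)
E(B, o) = (-6 + B)²/6
E(1, -1)³ = ((-6 + 1)²/6)³ = ((⅙)*(-5)²)³ = ((⅙)*25)³ = (25/6)³ = 15625/216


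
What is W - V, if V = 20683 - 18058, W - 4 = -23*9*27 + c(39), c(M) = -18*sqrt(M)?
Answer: -8210 - 18*sqrt(39) ≈ -8322.4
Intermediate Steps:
W = -5585 - 18*sqrt(39) (W = 4 + (-23*9*27 - 18*sqrt(39)) = 4 + (-207*27 - 18*sqrt(39)) = 4 + (-5589 - 18*sqrt(39)) = -5585 - 18*sqrt(39) ≈ -5697.4)
V = 2625
W - V = (-5585 - 18*sqrt(39)) - 1*2625 = (-5585 - 18*sqrt(39)) - 2625 = -8210 - 18*sqrt(39)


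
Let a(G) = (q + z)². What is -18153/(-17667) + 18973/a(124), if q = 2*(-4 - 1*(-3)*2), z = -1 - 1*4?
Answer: 37246016/1963 ≈ 18974.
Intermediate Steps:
z = -5 (z = -1 - 4 = -5)
q = 4 (q = 2*(-4 + 3*2) = 2*(-4 + 6) = 2*2 = 4)
a(G) = 1 (a(G) = (4 - 5)² = (-1)² = 1)
-18153/(-17667) + 18973/a(124) = -18153/(-17667) + 18973/1 = -18153*(-1/17667) + 18973*1 = 2017/1963 + 18973 = 37246016/1963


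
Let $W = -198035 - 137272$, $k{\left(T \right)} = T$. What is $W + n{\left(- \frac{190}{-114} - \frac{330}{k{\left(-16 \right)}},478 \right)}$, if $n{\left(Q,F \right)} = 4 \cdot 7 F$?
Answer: $-321923$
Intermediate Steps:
$n{\left(Q,F \right)} = 28 F$
$W = -335307$ ($W = -198035 - 137272 = -335307$)
$W + n{\left(- \frac{190}{-114} - \frac{330}{k{\left(-16 \right)}},478 \right)} = -335307 + 28 \cdot 478 = -335307 + 13384 = -321923$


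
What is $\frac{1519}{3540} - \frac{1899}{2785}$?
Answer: $- \frac{498409}{1971780} \approx -0.25277$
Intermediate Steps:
$\frac{1519}{3540} - \frac{1899}{2785} = - \frac{498409}{1971780}$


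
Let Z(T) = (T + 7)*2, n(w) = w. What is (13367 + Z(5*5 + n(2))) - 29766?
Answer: -16331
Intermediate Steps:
Z(T) = 14 + 2*T (Z(T) = (7 + T)*2 = 14 + 2*T)
(13367 + Z(5*5 + n(2))) - 29766 = (13367 + (14 + 2*(5*5 + 2))) - 29766 = (13367 + (14 + 2*(25 + 2))) - 29766 = (13367 + (14 + 2*27)) - 29766 = (13367 + (14 + 54)) - 29766 = (13367 + 68) - 29766 = 13435 - 29766 = -16331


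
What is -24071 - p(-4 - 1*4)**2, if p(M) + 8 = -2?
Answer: -24171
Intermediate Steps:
p(M) = -10 (p(M) = -8 - 2 = -10)
-24071 - p(-4 - 1*4)**2 = -24071 - 1*(-10)**2 = -24071 - 1*100 = -24071 - 100 = -24171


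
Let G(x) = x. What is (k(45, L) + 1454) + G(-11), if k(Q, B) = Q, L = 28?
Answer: 1488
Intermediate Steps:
(k(45, L) + 1454) + G(-11) = (45 + 1454) - 11 = 1499 - 11 = 1488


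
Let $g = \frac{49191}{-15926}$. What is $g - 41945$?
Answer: $- \frac{668065261}{15926} \approx -41948.0$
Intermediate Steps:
$g = - \frac{49191}{15926}$ ($g = 49191 \left(- \frac{1}{15926}\right) = - \frac{49191}{15926} \approx -3.0887$)
$g - 41945 = - \frac{49191}{15926} - 41945 = - \frac{668065261}{15926}$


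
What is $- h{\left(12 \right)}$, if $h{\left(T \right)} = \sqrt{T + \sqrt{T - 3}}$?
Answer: $- \sqrt{15} \approx -3.873$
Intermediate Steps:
$h{\left(T \right)} = \sqrt{T + \sqrt{-3 + T}}$
$- h{\left(12 \right)} = - \sqrt{12 + \sqrt{-3 + 12}} = - \sqrt{12 + \sqrt{9}} = - \sqrt{12 + 3} = - \sqrt{15}$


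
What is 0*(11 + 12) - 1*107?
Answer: -107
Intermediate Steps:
0*(11 + 12) - 1*107 = 0*23 - 107 = 0 - 107 = -107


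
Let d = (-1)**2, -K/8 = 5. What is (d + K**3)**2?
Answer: 4095872001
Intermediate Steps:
K = -40 (K = -8*5 = -40)
d = 1
(d + K**3)**2 = (1 + (-40)**3)**2 = (1 - 64000)**2 = (-63999)**2 = 4095872001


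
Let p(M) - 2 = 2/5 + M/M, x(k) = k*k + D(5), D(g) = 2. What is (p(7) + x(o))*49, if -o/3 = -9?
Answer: 179928/5 ≈ 35986.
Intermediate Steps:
o = 27 (o = -3*(-9) = 27)
x(k) = 2 + k² (x(k) = k*k + 2 = k² + 2 = 2 + k²)
p(M) = 17/5 (p(M) = 2 + (2/5 + M/M) = 2 + (2*(⅕) + 1) = 2 + (⅖ + 1) = 2 + 7/5 = 17/5)
(p(7) + x(o))*49 = (17/5 + (2 + 27²))*49 = (17/5 + (2 + 729))*49 = (17/5 + 731)*49 = (3672/5)*49 = 179928/5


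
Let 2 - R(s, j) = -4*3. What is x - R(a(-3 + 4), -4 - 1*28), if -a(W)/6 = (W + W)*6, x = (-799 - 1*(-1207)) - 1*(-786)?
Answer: 1180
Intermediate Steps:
x = 1194 (x = (-799 + 1207) + 786 = 408 + 786 = 1194)
a(W) = -72*W (a(W) = -6*(W + W)*6 = -6*2*W*6 = -72*W)
R(s, j) = 14 (R(s, j) = 2 - (-4)*3 = 2 - 1*(-12) = 2 + 12 = 14)
x - R(a(-3 + 4), -4 - 1*28) = 1194 - 1*14 = 1194 - 14 = 1180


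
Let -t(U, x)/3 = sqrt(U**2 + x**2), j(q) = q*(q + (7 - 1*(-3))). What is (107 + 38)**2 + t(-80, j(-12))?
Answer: 21025 - 24*sqrt(109) ≈ 20774.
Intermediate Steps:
j(q) = q*(10 + q) (j(q) = q*(q + (7 + 3)) = q*(q + 10) = q*(10 + q))
t(U, x) = -3*sqrt(U**2 + x**2)
(107 + 38)**2 + t(-80, j(-12)) = (107 + 38)**2 - 3*sqrt((-80)**2 + (-12*(10 - 12))**2) = 145**2 - 3*sqrt(6400 + (-12*(-2))**2) = 21025 - 3*sqrt(6400 + 24**2) = 21025 - 3*sqrt(6400 + 576) = 21025 - 24*sqrt(109)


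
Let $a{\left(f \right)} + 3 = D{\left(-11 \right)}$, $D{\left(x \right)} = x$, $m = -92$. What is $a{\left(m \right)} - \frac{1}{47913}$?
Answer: $- \frac{670783}{47913} \approx -14.0$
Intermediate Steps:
$a{\left(f \right)} = -14$ ($a{\left(f \right)} = -3 - 11 = -14$)
$a{\left(m \right)} - \frac{1}{47913} = -14 - \frac{1}{47913} = - \frac{670783}{47913}$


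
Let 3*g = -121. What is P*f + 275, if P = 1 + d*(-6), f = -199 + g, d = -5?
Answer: -21433/3 ≈ -7144.3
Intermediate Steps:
g = -121/3 (g = (⅓)*(-121) = -121/3 ≈ -40.333)
f = -718/3 (f = -199 - 121/3 = -718/3 ≈ -239.33)
P = 31 (P = 1 - 5*(-6) = 1 + 30 = 31)
P*f + 275 = 31*(-718/3) + 275 = -22258/3 + 275 = -21433/3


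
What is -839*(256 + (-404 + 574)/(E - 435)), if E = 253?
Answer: -19474029/91 ≈ -2.1400e+5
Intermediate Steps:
-839*(256 + (-404 + 574)/(E - 435)) = -839*(256 + (-404 + 574)/(253 - 435)) = -839*(256 + 170/(-182)) = -839*(256 + 170*(-1/182)) = -839*(256 - 85/91) = -839*23211/91 = -19474029/91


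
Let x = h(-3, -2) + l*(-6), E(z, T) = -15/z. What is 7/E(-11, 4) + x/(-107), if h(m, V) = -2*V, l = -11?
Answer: 7189/1605 ≈ 4.4791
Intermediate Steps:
x = 70 (x = -2*(-2) - 11*(-6) = 4 + 66 = 70)
7/E(-11, 4) + x/(-107) = 7/((-15/(-11))) + 70/(-107) = 7/((-15*(-1/11))) + 70*(-1/107) = 7/(15/11) - 70/107 = 7*(11/15) - 70/107 = 77/15 - 70/107 = 7189/1605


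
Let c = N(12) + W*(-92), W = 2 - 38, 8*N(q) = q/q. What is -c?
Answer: -26497/8 ≈ -3312.1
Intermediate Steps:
N(q) = ⅛ (N(q) = (q/q)/8 = (⅛)*1 = ⅛)
W = -36
c = 26497/8 (c = ⅛ - 36*(-92) = ⅛ + 3312 = 26497/8 ≈ 3312.1)
-c = -1*26497/8 = -26497/8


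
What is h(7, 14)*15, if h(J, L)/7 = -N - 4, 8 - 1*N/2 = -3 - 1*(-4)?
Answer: -1890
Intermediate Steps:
N = 14 (N = 16 - 2*(-3 - 1*(-4)) = 16 - 2*(-3 + 4) = 16 - 2*1 = 16 - 2 = 14)
h(J, L) = -126 (h(J, L) = 7*(-1*14 - 4) = 7*(-14 - 4) = 7*(-18) = -126)
h(7, 14)*15 = -126*15 = -1890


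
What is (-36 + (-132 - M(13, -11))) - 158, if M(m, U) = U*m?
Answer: -183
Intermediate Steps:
(-36 + (-132 - M(13, -11))) - 158 = (-36 + (-132 - (-11)*13)) - 158 = (-36 + (-132 - 1*(-143))) - 158 = (-36 + (-132 + 143)) - 158 = (-36 + 11) - 158 = -25 - 158 = -183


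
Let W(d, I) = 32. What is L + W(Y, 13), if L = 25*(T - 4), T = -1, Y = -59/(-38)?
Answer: -93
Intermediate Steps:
Y = 59/38 (Y = -59*(-1/38) = 59/38 ≈ 1.5526)
L = -125 (L = 25*(-1 - 4) = 25*(-5) = -125)
L + W(Y, 13) = -125 + 32 = -93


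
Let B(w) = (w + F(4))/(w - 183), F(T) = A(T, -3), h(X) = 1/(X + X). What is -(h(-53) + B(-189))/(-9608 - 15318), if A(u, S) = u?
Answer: 9619/491441016 ≈ 1.9573e-5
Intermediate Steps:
h(X) = 1/(2*X)
F(T) = T
B(w) = (4 + w)/(-183 + w) (B(w) = (w + 4)/(w - 183) = (4 + w)/(-183 + w))
-(h(-53) + B(-189))/(-9608 - 15318) = -((½)/(-53) + (4 - 189)/(-183 - 189))/(-9608 - 15318) = -((½)*(-1/53) - 185/(-372))/(-24926) = -(-1/106 - 1/372*(-185))*(-1)/24926 = -(-1/106 + 185/372)*(-1)/24926 = -9619*(-1)/(19716*24926) = -1*(-9619/491441016) = 9619/491441016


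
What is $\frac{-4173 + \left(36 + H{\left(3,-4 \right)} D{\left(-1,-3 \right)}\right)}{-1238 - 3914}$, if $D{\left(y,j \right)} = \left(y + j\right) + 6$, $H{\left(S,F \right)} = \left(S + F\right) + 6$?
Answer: $\frac{4127}{5152} \approx 0.80105$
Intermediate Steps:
$H{\left(S,F \right)} = 6 + F + S$ ($H{\left(S,F \right)} = \left(F + S\right) + 6 = 6 + F + S$)
$D{\left(y,j \right)} = 6 + j + y$ ($D{\left(y,j \right)} = \left(j + y\right) + 6 = 6 + j + y$)
$\frac{-4173 + \left(36 + H{\left(3,-4 \right)} D{\left(-1,-3 \right)}\right)}{-1238 - 3914} = \frac{-4173 + \left(36 + \left(6 - 4 + 3\right) \left(6 - 3 - 1\right)\right)}{-1238 - 3914} = \frac{-4173 + \left(36 + 5 \cdot 2\right)}{-5152} = \left(-4173 + \left(36 + 10\right)\right) \left(- \frac{1}{5152}\right) = \left(-4173 + 46\right) \left(- \frac{1}{5152}\right) = \left(-4127\right) \left(- \frac{1}{5152}\right) = \frac{4127}{5152}$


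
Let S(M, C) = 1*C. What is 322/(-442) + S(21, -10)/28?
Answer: -3359/3094 ≈ -1.0856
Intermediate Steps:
S(M, C) = C
322/(-442) + S(21, -10)/28 = 322/(-442) - 10/28 = 322*(-1/442) - 10*1/28 = -161/221 - 5/14 = -3359/3094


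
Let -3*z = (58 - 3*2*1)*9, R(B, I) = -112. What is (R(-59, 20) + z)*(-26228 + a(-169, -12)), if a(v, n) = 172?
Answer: 6983008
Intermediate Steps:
z = -156 (z = -(58 - 3*2*1)*9/3 = -(58 - 6*1)*9/3 = -(58 - 6)*9/3 = -52*9/3 = -⅓*468 = -156)
(R(-59, 20) + z)*(-26228 + a(-169, -12)) = (-112 - 156)*(-26228 + 172) = -268*(-26056) = 6983008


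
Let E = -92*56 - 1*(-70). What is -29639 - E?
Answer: -24557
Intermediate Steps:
E = -5082 (E = -5152 + 70 = -5082)
-29639 - E = -29639 - 1*(-5082) = -29639 + 5082 = -24557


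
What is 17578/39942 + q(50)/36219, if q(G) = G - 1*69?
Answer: 105983114/241109883 ≈ 0.43956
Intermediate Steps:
q(G) = -69 + G (q(G) = G - 69 = -69 + G)
17578/39942 + q(50)/36219 = 17578/39942 + (-69 + 50)/36219 = 17578*(1/39942) - 19*1/36219 = 8789/19971 - 19/36219 = 105983114/241109883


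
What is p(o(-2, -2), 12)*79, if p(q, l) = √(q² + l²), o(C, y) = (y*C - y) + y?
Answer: 316*√10 ≈ 999.28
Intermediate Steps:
o(C, y) = C*y (o(C, y) = (C*y - y) + y = (-y + C*y) + y = C*y)
p(q, l) = √(l² + q²)
p(o(-2, -2), 12)*79 = √(12² + (-2*(-2))²)*79 = √(144 + 4²)*79 = √(144 + 16)*79 = √160*79 = (4*√10)*79 = 316*√10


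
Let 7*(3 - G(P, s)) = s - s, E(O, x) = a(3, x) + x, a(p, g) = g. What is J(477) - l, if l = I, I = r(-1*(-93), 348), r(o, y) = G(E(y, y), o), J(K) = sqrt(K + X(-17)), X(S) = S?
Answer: -3 + 2*sqrt(115) ≈ 18.448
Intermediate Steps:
E(O, x) = 2*x (E(O, x) = x + x = 2*x)
J(K) = sqrt(-17 + K) (J(K) = sqrt(K - 17) = sqrt(-17 + K))
G(P, s) = 3 (G(P, s) = 3 - (s - s)/7 = 3 - 1/7*0 = 3 + 0 = 3)
r(o, y) = 3
I = 3
l = 3
J(477) - l = sqrt(-17 + 477) - 1*3 = sqrt(460) - 3 = 2*sqrt(115) - 3 = -3 + 2*sqrt(115)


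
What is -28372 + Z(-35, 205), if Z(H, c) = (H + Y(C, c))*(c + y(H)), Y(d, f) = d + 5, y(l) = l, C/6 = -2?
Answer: -35512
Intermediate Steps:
C = -12 (C = 6*(-2) = -12)
Y(d, f) = 5 + d
Z(H, c) = (-7 + H)*(H + c) (Z(H, c) = (H + (5 - 12))*(c + H) = (H - 7)*(H + c) = (-7 + H)*(H + c))
-28372 + Z(-35, 205) = -28372 + ((-35)² - 7*(-35) - 7*205 - 35*205) = -28372 + (1225 + 245 - 1435 - 7175) = -28372 - 7140 = -35512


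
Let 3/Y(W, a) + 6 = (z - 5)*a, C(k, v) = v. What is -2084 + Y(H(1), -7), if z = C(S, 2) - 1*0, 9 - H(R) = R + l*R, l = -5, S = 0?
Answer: -10419/5 ≈ -2083.8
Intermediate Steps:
H(R) = 9 + 4*R (H(R) = 9 - (R - 5*R) = 9 - (-4)*R = 9 + 4*R)
z = 2 (z = 2 - 1*0 = 2 + 0 = 2)
Y(W, a) = 3/(-6 - 3*a) (Y(W, a) = 3/(-6 + (2 - 5)*a) = 3/(-6 - 3*a))
-2084 + Y(H(1), -7) = -2084 - 1/(2 - 7) = -2084 - 1/(-5) = -2084 - 1*(-⅕) = -2084 + ⅕ = -10419/5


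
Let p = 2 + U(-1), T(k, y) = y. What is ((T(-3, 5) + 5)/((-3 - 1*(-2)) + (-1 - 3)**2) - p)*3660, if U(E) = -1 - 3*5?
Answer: 53680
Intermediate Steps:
U(E) = -16 (U(E) = -1 - 15 = -16)
p = -14 (p = 2 - 16 = -14)
((T(-3, 5) + 5)/((-3 - 1*(-2)) + (-1 - 3)**2) - p)*3660 = ((5 + 5)/((-3 - 1*(-2)) + (-1 - 3)**2) - 1*(-14))*3660 = (10/((-3 + 2) + (-4)**2) + 14)*3660 = (10/(-1 + 16) + 14)*3660 = (10/15 + 14)*3660 = (10*(1/15) + 14)*3660 = (2/3 + 14)*3660 = (44/3)*3660 = 53680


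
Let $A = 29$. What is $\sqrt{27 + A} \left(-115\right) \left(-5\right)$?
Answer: $1150 \sqrt{14} \approx 4302.9$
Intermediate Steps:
$\sqrt{27 + A} \left(-115\right) \left(-5\right) = \sqrt{27 + 29} \left(-115\right) \left(-5\right) = \sqrt{56} \left(-115\right) \left(-5\right) = 2 \sqrt{14} \left(-115\right) \left(-5\right) = - 230 \sqrt{14} \left(-5\right) = 1150 \sqrt{14}$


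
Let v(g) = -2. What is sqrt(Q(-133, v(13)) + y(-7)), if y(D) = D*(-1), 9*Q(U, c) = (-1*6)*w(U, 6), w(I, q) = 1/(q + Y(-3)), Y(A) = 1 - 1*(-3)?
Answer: 2*sqrt(390)/15 ≈ 2.6331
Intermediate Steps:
Y(A) = 4 (Y(A) = 1 + 3 = 4)
w(I, q) = 1/(4 + q) (w(I, q) = 1/(q + 4) = 1/(4 + q))
Q(U, c) = -1/15 (Q(U, c) = ((-1*6)/(4 + 6))/9 = (-6/10)/9 = (-6*1/10)/9 = (1/9)*(-3/5) = -1/15)
y(D) = -D
sqrt(Q(-133, v(13)) + y(-7)) = sqrt(-1/15 - 1*(-7)) = sqrt(-1/15 + 7) = sqrt(104/15) = 2*sqrt(390)/15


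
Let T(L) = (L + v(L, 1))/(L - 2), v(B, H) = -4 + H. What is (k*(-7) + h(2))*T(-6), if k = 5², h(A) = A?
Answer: -1557/8 ≈ -194.63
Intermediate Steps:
k = 25
T(L) = (-3 + L)/(-2 + L) (T(L) = (L + (-4 + 1))/(L - 2) = (L - 3)/(-2 + L) = (-3 + L)/(-2 + L))
(k*(-7) + h(2))*T(-6) = (25*(-7) + 2)*((-3 - 6)/(-2 - 6)) = (-175 + 2)*(-9/(-8)) = -(-173)*(-9)/8 = -173*9/8 = -1557/8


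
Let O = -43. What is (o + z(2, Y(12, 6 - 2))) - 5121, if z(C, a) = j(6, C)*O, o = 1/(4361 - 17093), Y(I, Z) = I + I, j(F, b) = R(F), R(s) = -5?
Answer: -62463193/12732 ≈ -4906.0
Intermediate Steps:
j(F, b) = -5
Y(I, Z) = 2*I
o = -1/12732 (o = 1/(-12732) = -1/12732 ≈ -7.8542e-5)
z(C, a) = 215 (z(C, a) = -5*(-43) = 215)
(o + z(2, Y(12, 6 - 2))) - 5121 = (-1/12732 + 215) - 5121 = 2737379/12732 - 5121 = -62463193/12732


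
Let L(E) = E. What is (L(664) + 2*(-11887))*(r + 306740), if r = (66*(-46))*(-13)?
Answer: -8000866880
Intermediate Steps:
r = 39468 (r = -3036*(-13) = 39468)
(L(664) + 2*(-11887))*(r + 306740) = (664 + 2*(-11887))*(39468 + 306740) = (664 - 23774)*346208 = -23110*346208 = -8000866880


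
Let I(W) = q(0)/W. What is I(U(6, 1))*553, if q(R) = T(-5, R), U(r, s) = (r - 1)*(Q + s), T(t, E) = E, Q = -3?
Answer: 0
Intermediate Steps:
U(r, s) = (-1 + r)*(-3 + s) (U(r, s) = (r - 1)*(-3 + s) = (-1 + r)*(-3 + s))
q(R) = R
I(W) = 0 (I(W) = 0/W = 0)
I(U(6, 1))*553 = 0*553 = 0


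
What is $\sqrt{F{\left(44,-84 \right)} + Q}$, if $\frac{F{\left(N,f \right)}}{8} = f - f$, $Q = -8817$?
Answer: $i \sqrt{8817} \approx 93.899 i$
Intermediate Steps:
$F{\left(N,f \right)} = 0$ ($F{\left(N,f \right)} = 8 \left(f - f\right) = 8 \cdot 0 = 0$)
$\sqrt{F{\left(44,-84 \right)} + Q} = \sqrt{0 - 8817} = \sqrt{-8817} = i \sqrt{8817}$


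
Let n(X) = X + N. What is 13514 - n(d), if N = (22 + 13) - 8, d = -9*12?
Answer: 13595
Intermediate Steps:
d = -108
N = 27 (N = 35 - 8 = 27)
n(X) = 27 + X (n(X) = X + 27 = 27 + X)
13514 - n(d) = 13514 - (27 - 108) = 13514 - 1*(-81) = 13514 + 81 = 13595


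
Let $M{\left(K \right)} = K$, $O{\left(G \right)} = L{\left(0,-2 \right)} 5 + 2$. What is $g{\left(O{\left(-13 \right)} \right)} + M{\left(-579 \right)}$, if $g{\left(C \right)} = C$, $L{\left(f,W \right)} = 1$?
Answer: $-572$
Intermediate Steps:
$O{\left(G \right)} = 7$ ($O{\left(G \right)} = 1 \cdot 5 + 2 = 5 + 2 = 7$)
$g{\left(O{\left(-13 \right)} \right)} + M{\left(-579 \right)} = 7 - 579 = -572$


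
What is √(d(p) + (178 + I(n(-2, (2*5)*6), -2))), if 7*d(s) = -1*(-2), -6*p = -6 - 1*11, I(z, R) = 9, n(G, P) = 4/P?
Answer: √9177/7 ≈ 13.685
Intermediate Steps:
p = 17/6 (p = -(-6 - 1*11)/6 = -(-6 - 11)/6 = -⅙*(-17) = 17/6 ≈ 2.8333)
d(s) = 2/7 (d(s) = (-1*(-2))/7 = (⅐)*2 = 2/7)
√(d(p) + (178 + I(n(-2, (2*5)*6), -2))) = √(2/7 + (178 + 9)) = √(2/7 + 187) = √(1311/7) = √9177/7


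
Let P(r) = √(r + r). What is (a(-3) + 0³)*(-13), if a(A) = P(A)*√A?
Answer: 39*√2 ≈ 55.154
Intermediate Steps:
P(r) = √2*√r (P(r) = √(2*r) = √2*√r)
a(A) = A*√2 (a(A) = (√2*√A)*√A = A*√2)
(a(-3) + 0³)*(-13) = (-3*√2 + 0³)*(-13) = (-3*√2 + 0)*(-13) = -3*√2*(-13) = 39*√2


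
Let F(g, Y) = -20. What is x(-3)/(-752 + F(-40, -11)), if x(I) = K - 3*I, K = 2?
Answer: -11/772 ≈ -0.014249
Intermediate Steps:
x(I) = 2 - 3*I
x(-3)/(-752 + F(-40, -11)) = (2 - 3*(-3))/(-752 - 20) = (2 + 9)/(-772) = -1/772*11 = -11/772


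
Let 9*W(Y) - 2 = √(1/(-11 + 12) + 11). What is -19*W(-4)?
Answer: -38/9 - 38*√3/9 ≈ -11.535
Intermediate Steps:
W(Y) = 2/9 + 2*√3/9 (W(Y) = 2/9 + √(1/(-11 + 12) + 11)/9 = 2/9 + √(1/1 + 11)/9 = 2/9 + √(1 + 11)/9 = 2/9 + √12/9 = 2/9 + (2*√3)/9 = 2/9 + 2*√3/9)
-19*W(-4) = -19*(2/9 + 2*√3/9) = -38/9 - 38*√3/9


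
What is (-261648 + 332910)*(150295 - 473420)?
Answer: -23026533750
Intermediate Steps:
(-261648 + 332910)*(150295 - 473420) = 71262*(-323125) = -23026533750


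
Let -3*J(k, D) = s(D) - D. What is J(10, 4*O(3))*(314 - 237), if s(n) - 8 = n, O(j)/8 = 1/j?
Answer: -616/3 ≈ -205.33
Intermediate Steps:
O(j) = 8/j (O(j) = 8*(1/j) = 8/j)
s(n) = 8 + n
J(k, D) = -8/3 (J(k, D) = -((8 + D) - D)/3 = -⅓*8 = -8/3)
J(10, 4*O(3))*(314 - 237) = -8*(314 - 237)/3 = -8/3*77 = -616/3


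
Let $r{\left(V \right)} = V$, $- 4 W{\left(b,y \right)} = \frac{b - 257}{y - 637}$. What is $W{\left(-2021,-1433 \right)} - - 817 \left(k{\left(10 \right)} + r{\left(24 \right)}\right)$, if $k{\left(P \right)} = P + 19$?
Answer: $\frac{179265001}{4140} \approx 43301.0$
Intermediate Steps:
$k{\left(P \right)} = 19 + P$
$W{\left(b,y \right)} = - \frac{-257 + b}{4 \left(-637 + y\right)}$ ($W{\left(b,y \right)} = - \frac{\left(b - 257\right) \frac{1}{y - 637}}{4} = - \frac{\left(-257 + b\right) \frac{1}{-637 + y}}{4} = - \frac{\frac{1}{-637 + y} \left(-257 + b\right)}{4} = - \frac{-257 + b}{4 \left(-637 + y\right)}$)
$W{\left(-2021,-1433 \right)} - - 817 \left(k{\left(10 \right)} + r{\left(24 \right)}\right) = \frac{257 - -2021}{4 \left(-637 - 1433\right)} - - 817 \left(\left(19 + 10\right) + 24\right) = \frac{257 + 2021}{4 \left(-2070\right)} - - 817 \left(29 + 24\right) = \frac{1}{4} \left(- \frac{1}{2070}\right) 2278 - \left(-817\right) 53 = - \frac{1139}{4140} - -43301 = - \frac{1139}{4140} + 43301 = \frac{179265001}{4140}$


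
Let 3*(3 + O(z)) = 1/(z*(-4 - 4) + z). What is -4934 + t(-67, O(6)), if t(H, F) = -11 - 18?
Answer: -4963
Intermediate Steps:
O(z) = -3 - 1/(21*z) (O(z) = -3 + 1/(3*(z*(-4 - 4) + z)) = -3 + 1/(3*(z*(-8) + z)) = -3 + 1/(3*(-8*z + z)) = -3 + 1/(3*((-7*z))) = -3 + (-1/(7*z))/3 = -3 - 1/(21*z))
t(H, F) = -29
-4934 + t(-67, O(6)) = -4934 - 29 = -4963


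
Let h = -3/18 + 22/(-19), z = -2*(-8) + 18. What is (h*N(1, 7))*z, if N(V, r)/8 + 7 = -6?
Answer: 266968/57 ≈ 4683.6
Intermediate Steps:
z = 34 (z = 16 + 18 = 34)
h = -151/114 (h = -3*1/18 + 22*(-1/19) = -⅙ - 22/19 = -151/114 ≈ -1.3246)
N(V, r) = -104 (N(V, r) = -56 + 8*(-6) = -56 - 48 = -104)
(h*N(1, 7))*z = -151/114*(-104)*34 = (7852/57)*34 = 266968/57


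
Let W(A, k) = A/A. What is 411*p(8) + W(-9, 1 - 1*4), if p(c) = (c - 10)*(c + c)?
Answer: -13151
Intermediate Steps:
p(c) = 2*c*(-10 + c) (p(c) = (-10 + c)*(2*c) = 2*c*(-10 + c))
W(A, k) = 1
411*p(8) + W(-9, 1 - 1*4) = 411*(2*8*(-10 + 8)) + 1 = 411*(2*8*(-2)) + 1 = 411*(-32) + 1 = -13152 + 1 = -13151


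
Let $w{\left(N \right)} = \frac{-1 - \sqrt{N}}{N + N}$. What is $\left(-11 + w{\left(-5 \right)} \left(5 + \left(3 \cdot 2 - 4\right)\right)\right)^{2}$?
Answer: $\frac{2591}{25} - \frac{721 i \sqrt{5}}{50} \approx 103.64 - 32.244 i$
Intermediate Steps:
$w{\left(N \right)} = \frac{-1 - \sqrt{N}}{2 N}$
$\left(-11 + w{\left(-5 \right)} \left(5 + \left(3 \cdot 2 - 4\right)\right)\right)^{2} = \left(-11 + \frac{\left(-1\right) \left(-5\right) - \sqrt{-5}}{2 \left(- 5 i \sqrt{5}\right)} \left(5 + \left(3 \cdot 2 - 4\right)\right)\right)^{2} = \left(-11 + \frac{\frac{i \sqrt{5}}{25} \left(5 - i \sqrt{5}\right)}{2} \left(5 + \left(6 - 4\right)\right)\right)^{2} = \left(-11 + \frac{\frac{i \sqrt{5}}{25} \left(5 - i \sqrt{5}\right)}{2} \left(5 + 2\right)\right)^{2} = \left(-11 + \frac{i \sqrt{5} \left(5 - i \sqrt{5}\right)}{50} \cdot 7\right)^{2} = \left(-11 + \frac{7 i \sqrt{5} \left(5 - i \sqrt{5}\right)}{50}\right)^{2}$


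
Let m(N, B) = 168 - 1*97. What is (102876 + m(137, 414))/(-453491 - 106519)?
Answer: -102947/560010 ≈ -0.18383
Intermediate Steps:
m(N, B) = 71 (m(N, B) = 168 - 97 = 71)
(102876 + m(137, 414))/(-453491 - 106519) = (102876 + 71)/(-453491 - 106519) = 102947/(-560010) = 102947*(-1/560010) = -102947/560010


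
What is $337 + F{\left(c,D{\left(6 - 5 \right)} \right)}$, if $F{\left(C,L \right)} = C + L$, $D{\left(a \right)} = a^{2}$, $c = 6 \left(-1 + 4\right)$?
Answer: $356$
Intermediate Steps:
$c = 18$ ($c = 6 \cdot 3 = 18$)
$337 + F{\left(c,D{\left(6 - 5 \right)} \right)} = 337 + \left(18 + \left(6 - 5\right)^{2}\right) = 337 + \left(18 + 1^{2}\right) = 337 + \left(18 + 1\right) = 337 + 19 = 356$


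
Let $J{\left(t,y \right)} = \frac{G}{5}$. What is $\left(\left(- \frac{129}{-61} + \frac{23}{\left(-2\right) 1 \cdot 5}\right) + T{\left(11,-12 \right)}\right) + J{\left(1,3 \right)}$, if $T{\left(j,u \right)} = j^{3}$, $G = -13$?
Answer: $\frac{810211}{610} \approx 1328.2$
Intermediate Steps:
$J{\left(t,y \right)} = - \frac{13}{5}$
$\left(\left(- \frac{129}{-61} + \frac{23}{\left(-2\right) 1 \cdot 5}\right) + T{\left(11,-12 \right)}\right) + J{\left(1,3 \right)} = \left(\left(- \frac{129}{-61} + \frac{23}{\left(-2\right) 1 \cdot 5}\right) + 11^{3}\right) - \frac{13}{5} = \left(\left(\left(-129\right) \left(- \frac{1}{61}\right) + \frac{23}{\left(-2\right) 5}\right) + 1331\right) - \frac{13}{5} = \left(\left(\frac{129}{61} + \frac{23}{-10}\right) + 1331\right) - \frac{13}{5} = \left(\left(\frac{129}{61} + 23 \left(- \frac{1}{10}\right)\right) + 1331\right) - \frac{13}{5} = \left(\left(\frac{129}{61} - \frac{23}{10}\right) + 1331\right) - \frac{13}{5} = \left(- \frac{113}{610} + 1331\right) - \frac{13}{5} = \frac{811797}{610} - \frac{13}{5} = \frac{810211}{610}$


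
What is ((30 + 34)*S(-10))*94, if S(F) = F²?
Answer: 601600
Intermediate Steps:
((30 + 34)*S(-10))*94 = ((30 + 34)*(-10)²)*94 = (64*100)*94 = 6400*94 = 601600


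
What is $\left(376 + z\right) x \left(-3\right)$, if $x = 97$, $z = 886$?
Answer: $-367242$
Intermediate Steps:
$\left(376 + z\right) x \left(-3\right) = \left(376 + 886\right) 97 \left(-3\right) = 1262 \left(-291\right) = -367242$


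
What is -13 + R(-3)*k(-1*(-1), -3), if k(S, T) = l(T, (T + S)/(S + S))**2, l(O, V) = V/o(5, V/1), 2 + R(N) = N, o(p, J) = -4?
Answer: -213/16 ≈ -13.313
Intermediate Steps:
R(N) = -2 + N
l(O, V) = -V/4 (l(O, V) = V/(-4) = V*(-1/4) = -V/4)
k(S, T) = (S + T)**2/(64*S**2) (k(S, T) = (-(T + S)/(4*(S + S)))**2 = (-(S + T)/(4*(2*S)))**2 = (-(S + T)*1/(2*S)/4)**2 = (-(S + T)/(8*S))**2 = (S + T)**2/(64*S**2))
-13 + R(-3)*k(-1*(-1), -3) = -13 + (-2 - 3)*((-1*(-1) - 3)**2/(64*(-1*(-1))**2)) = -13 - 5*(1 - 3)**2/(64*1**2) = -13 - 5*(-2)**2/64 = -13 - 5*4/64 = -13 - 5*1/16 = -13 - 5/16 = -213/16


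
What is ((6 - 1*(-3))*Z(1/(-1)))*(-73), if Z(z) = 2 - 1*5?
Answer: 1971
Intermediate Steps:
Z(z) = -3 (Z(z) = 2 - 5 = -3)
((6 - 1*(-3))*Z(1/(-1)))*(-73) = ((6 - 1*(-3))*(-3))*(-73) = ((6 + 3)*(-3))*(-73) = (9*(-3))*(-73) = -27*(-73) = 1971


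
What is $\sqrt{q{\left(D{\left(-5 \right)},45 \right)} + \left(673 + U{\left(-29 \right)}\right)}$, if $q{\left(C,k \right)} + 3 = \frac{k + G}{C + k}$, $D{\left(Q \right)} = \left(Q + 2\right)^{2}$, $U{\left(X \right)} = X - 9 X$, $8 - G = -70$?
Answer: $\frac{\sqrt{32554}}{6} \approx 30.071$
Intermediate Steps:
$G = 78$ ($G = 8 - -70 = 8 + 70 = 78$)
$U{\left(X \right)} = - 8 X$ ($U{\left(X \right)} = X - 9 X = - 8 X$)
$D{\left(Q \right)} = \left(2 + Q\right)^{2}$
$q{\left(C,k \right)} = -3 + \frac{78 + k}{C + k}$ ($q{\left(C,k \right)} = -3 + \frac{k + 78}{C + k} = -3 + \frac{78 + k}{C + k}$)
$\sqrt{q{\left(D{\left(-5 \right)},45 \right)} + \left(673 + U{\left(-29 \right)}\right)} = \sqrt{\frac{78 - 3 \left(2 - 5\right)^{2} - 90}{\left(2 - 5\right)^{2} + 45} + \left(673 - -232\right)} = \sqrt{\frac{78 - 3 \left(-3\right)^{2} - 90}{\left(-3\right)^{2} + 45} + \left(673 + 232\right)} = \sqrt{\frac{78 - 27 - 90}{9 + 45} + 905} = \sqrt{\frac{78 - 27 - 90}{54} + 905} = \sqrt{\frac{1}{54} \left(-39\right) + 905} = \sqrt{- \frac{13}{18} + 905} = \sqrt{\frac{16277}{18}} = \frac{\sqrt{32554}}{6}$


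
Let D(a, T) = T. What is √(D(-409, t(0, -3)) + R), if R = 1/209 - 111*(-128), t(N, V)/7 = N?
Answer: √620619857/209 ≈ 119.20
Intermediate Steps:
t(N, V) = 7*N
R = 2969473/209 (R = 1/209 + 14208 = 2969473/209 ≈ 14208.)
√(D(-409, t(0, -3)) + R) = √(7*0 + 2969473/209) = √(0 + 2969473/209) = √(2969473/209) = √620619857/209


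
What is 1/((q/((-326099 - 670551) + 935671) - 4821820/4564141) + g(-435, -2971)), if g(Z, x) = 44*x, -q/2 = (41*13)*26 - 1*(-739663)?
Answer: -1319036749/172398554656754 ≈ -7.6511e-6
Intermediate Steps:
q = -1507042 (q = -2*((41*13)*26 - 1*(-739663)) = -2*(533*26 + 739663) = -2*(13858 + 739663) = -2*753521 = -1507042)
1/((q/((-326099 - 670551) + 935671) - 4821820/4564141) + g(-435, -2971)) = 1/((-1507042/((-326099 - 670551) + 935671) - 4821820/4564141) + 44*(-2971)) = 1/((-1507042/(-996650 + 935671) - 4821820*1/4564141) - 130724) = 1/((-1507042/(-60979) - 4821820/4564141) - 130724) = 1/((-1507042*(-1/60979) - 4821820/4564141) - 130724) = 1/((1507042/60979 - 4821820/4564141) - 130724) = 1/(31205319522/1319036749 - 130724) = 1/(-172398554656754/1319036749) = -1319036749/172398554656754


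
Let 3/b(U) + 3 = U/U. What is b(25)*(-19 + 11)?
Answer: 12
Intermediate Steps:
b(U) = -3/2 (b(U) = 3/(-3 + U/U) = 3/(-3 + 1) = 3/(-2) = 3*(-½) = -3/2)
b(25)*(-19 + 11) = -3*(-19 + 11)/2 = -3/2*(-8) = 12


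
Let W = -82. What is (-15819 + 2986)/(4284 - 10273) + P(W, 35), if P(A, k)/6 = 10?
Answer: 372173/5989 ≈ 62.143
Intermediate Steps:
P(A, k) = 60 (P(A, k) = 6*10 = 60)
(-15819 + 2986)/(4284 - 10273) + P(W, 35) = (-15819 + 2986)/(4284 - 10273) + 60 = -12833/(-5989) + 60 = -12833*(-1/5989) + 60 = 12833/5989 + 60 = 372173/5989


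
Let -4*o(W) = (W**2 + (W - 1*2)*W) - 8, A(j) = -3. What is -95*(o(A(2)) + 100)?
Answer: -9120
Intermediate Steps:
o(W) = 2 - W**2/4 - W*(-2 + W)/4 (o(W) = -((W**2 + (W - 1*2)*W) - 8)/4 = -((W**2 + (W - 2)*W) - 8)/4 = -((W**2 + (-2 + W)*W) - 8)/4 = -((W**2 + W*(-2 + W)) - 8)/4 = -(-8 + W**2 + W*(-2 + W))/4 = 2 - W**2/4 - W*(-2 + W)/4)
-95*(o(A(2)) + 100) = -95*((2 + (1/2)*(-3) - 1/2*(-3)**2) + 100) = -95*((2 - 3/2 - 1/2*9) + 100) = -95*((2 - 3/2 - 9/2) + 100) = -95*(-4 + 100) = -95*96 = -9120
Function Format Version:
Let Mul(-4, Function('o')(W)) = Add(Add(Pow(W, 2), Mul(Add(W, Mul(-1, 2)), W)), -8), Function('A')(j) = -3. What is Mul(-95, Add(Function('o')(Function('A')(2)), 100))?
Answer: -9120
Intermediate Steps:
Function('o')(W) = Add(2, Mul(Rational(-1, 4), Pow(W, 2)), Mul(Rational(-1, 4), W, Add(-2, W))) (Function('o')(W) = Mul(Rational(-1, 4), Add(Add(Pow(W, 2), Mul(Add(W, Mul(-1, 2)), W)), -8)) = Mul(Rational(-1, 4), Add(Add(Pow(W, 2), Mul(Add(W, -2), W)), -8)) = Mul(Rational(-1, 4), Add(Add(Pow(W, 2), Mul(Add(-2, W), W)), -8)) = Mul(Rational(-1, 4), Add(Add(Pow(W, 2), Mul(W, Add(-2, W))), -8)) = Mul(Rational(-1, 4), Add(-8, Pow(W, 2), Mul(W, Add(-2, W)))) = Add(2, Mul(Rational(-1, 4), Pow(W, 2)), Mul(Rational(-1, 4), W, Add(-2, W))))
Mul(-95, Add(Function('o')(Function('A')(2)), 100)) = Mul(-95, Add(Add(2, Mul(Rational(1, 2), -3), Mul(Rational(-1, 2), Pow(-3, 2))), 100)) = Mul(-95, Add(Add(2, Rational(-3, 2), Mul(Rational(-1, 2), 9)), 100)) = Mul(-95, Add(Add(2, Rational(-3, 2), Rational(-9, 2)), 100)) = Mul(-95, Add(-4, 100)) = Mul(-95, 96) = -9120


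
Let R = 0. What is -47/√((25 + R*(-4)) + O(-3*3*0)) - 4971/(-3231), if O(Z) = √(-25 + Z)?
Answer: 1657/1077 - 47*√5/(5*√(5 + I)) ≈ -7.7244 + 0.91722*I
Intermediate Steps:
-47/√((25 + R*(-4)) + O(-3*3*0)) - 4971/(-3231) = -47/√((25 + 0*(-4)) + √(-25 - 3*3*0)) - 4971/(-3231) = -47/√((25 + 0) + √(-25 - 9*0)) - 4971*(-1/3231) = -47/√(25 + √(-25 + 0)) + 1657/1077 = -47/√(25 + √(-25)) + 1657/1077 = -47/√(25 + 5*I) + 1657/1077 = 1657/1077 - 47/√(25 + 5*I)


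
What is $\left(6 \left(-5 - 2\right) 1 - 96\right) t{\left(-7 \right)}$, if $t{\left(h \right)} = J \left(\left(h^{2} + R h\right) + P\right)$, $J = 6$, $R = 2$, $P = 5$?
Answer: $-33120$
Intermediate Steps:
$t{\left(h \right)} = 30 + 6 h^{2} + 12 h$ ($t{\left(h \right)} = 6 \left(\left(h^{2} + 2 h\right) + 5\right) = 6 \left(5 + h^{2} + 2 h\right) = 30 + 6 h^{2} + 12 h$)
$\left(6 \left(-5 - 2\right) 1 - 96\right) t{\left(-7 \right)} = \left(6 \left(-5 - 2\right) 1 - 96\right) \left(30 + 6 \left(-7\right)^{2} + 12 \left(-7\right)\right) = \left(6 \left(-7\right) 1 - 96\right) \left(30 + 6 \cdot 49 - 84\right) = \left(\left(-42\right) 1 - 96\right) \left(30 + 294 - 84\right) = \left(-42 - 96\right) 240 = \left(-138\right) 240 = -33120$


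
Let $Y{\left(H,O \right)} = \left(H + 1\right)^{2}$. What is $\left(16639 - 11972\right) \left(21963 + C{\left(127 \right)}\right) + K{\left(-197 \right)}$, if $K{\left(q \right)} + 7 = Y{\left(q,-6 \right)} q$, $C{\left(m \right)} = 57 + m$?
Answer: $95792090$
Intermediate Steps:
$Y{\left(H,O \right)} = \left(1 + H\right)^{2}$
$K{\left(q \right)} = -7 + q \left(1 + q\right)^{2}$ ($K{\left(q \right)} = -7 + \left(1 + q\right)^{2} q = -7 + q \left(1 + q\right)^{2}$)
$\left(16639 - 11972\right) \left(21963 + C{\left(127 \right)}\right) + K{\left(-197 \right)} = \left(16639 - 11972\right) \left(21963 + \left(57 + 127\right)\right) - \left(7 + 197 \left(1 - 197\right)^{2}\right) = 4667 \left(21963 + 184\right) - \left(7 + 197 \left(-196\right)^{2}\right) = 4667 \cdot 22147 - 7567959 = 103360049 - 7567959 = 95792090$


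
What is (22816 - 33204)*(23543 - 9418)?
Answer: -146730500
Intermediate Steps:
(22816 - 33204)*(23543 - 9418) = -10388*14125 = -146730500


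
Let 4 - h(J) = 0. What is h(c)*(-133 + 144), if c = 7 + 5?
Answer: 44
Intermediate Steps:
c = 12
h(J) = 4 (h(J) = 4 - 1*0 = 4 + 0 = 4)
h(c)*(-133 + 144) = 4*(-133 + 144) = 4*11 = 44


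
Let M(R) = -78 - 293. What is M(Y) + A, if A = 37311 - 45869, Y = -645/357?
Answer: -8929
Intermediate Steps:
Y = -215/119 (Y = -645*1/357 = -215/119 ≈ -1.8067)
M(R) = -371
A = -8558
M(Y) + A = -371 - 8558 = -8929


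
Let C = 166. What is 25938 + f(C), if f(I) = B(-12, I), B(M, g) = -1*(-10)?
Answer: 25948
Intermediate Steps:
B(M, g) = 10
f(I) = 10
25938 + f(C) = 25938 + 10 = 25948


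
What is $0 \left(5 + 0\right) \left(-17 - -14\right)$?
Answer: $0$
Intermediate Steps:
$0 \left(5 + 0\right) \left(-17 - -14\right) = 0 \cdot 5 \left(-17 + 14\right) = 0 \left(-3\right) = 0$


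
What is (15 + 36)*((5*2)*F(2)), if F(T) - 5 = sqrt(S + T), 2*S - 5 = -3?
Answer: 2550 + 510*sqrt(3) ≈ 3433.3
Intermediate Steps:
S = 1 (S = 5/2 + (1/2)*(-3) = 5/2 - 3/2 = 1)
F(T) = 5 + sqrt(1 + T)
(15 + 36)*((5*2)*F(2)) = (15 + 36)*((5*2)*(5 + sqrt(1 + 2))) = 51*(10*(5 + sqrt(3))) = 51*(50 + 10*sqrt(3)) = 2550 + 510*sqrt(3)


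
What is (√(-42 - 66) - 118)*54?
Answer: -6372 + 324*I*√3 ≈ -6372.0 + 561.18*I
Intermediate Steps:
(√(-42 - 66) - 118)*54 = (√(-108) - 118)*54 = (6*I*√3 - 118)*54 = (-118 + 6*I*√3)*54 = -6372 + 324*I*√3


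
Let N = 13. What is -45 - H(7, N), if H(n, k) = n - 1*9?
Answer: -43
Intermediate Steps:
H(n, k) = -9 + n (H(n, k) = n - 9 = -9 + n)
-45 - H(7, N) = -45 - (-9 + 7) = -45 - 1*(-2) = -45 + 2 = -43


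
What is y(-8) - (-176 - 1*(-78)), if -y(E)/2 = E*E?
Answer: -30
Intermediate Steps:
y(E) = -2*E² (y(E) = -2*E*E = -2*E²)
y(-8) - (-176 - 1*(-78)) = -2*(-8)² - (-176 - 1*(-78)) = -2*64 - (-176 + 78) = -128 - 1*(-98) = -128 + 98 = -30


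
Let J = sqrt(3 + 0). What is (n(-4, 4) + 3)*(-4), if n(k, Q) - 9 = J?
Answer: -48 - 4*sqrt(3) ≈ -54.928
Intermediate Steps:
J = sqrt(3) ≈ 1.7320
n(k, Q) = 9 + sqrt(3)
(n(-4, 4) + 3)*(-4) = ((9 + sqrt(3)) + 3)*(-4) = (12 + sqrt(3))*(-4) = -48 - 4*sqrt(3)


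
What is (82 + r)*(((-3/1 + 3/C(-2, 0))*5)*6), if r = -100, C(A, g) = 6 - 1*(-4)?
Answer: 1458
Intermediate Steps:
C(A, g) = 10 (C(A, g) = 6 + 4 = 10)
(82 + r)*(((-3/1 + 3/C(-2, 0))*5)*6) = (82 - 100)*(((-3/1 + 3/10)*5)*6) = -18*(-3*1 + 3*(⅒))*5*6 = -18*(-3 + 3/10)*5*6 = -18*(-27/10*5)*6 = -(-243)*6 = -18*(-81) = 1458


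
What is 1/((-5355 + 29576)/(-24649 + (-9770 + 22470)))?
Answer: -11949/24221 ≈ -0.49333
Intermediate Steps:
1/((-5355 + 29576)/(-24649 + (-9770 + 22470))) = 1/(24221/(-24649 + 12700)) = 1/(24221/(-11949)) = 1/(24221*(-1/11949)) = 1/(-24221/11949) = -11949/24221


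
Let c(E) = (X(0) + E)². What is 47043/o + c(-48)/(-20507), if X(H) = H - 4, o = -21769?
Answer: -1023574177/446416883 ≈ -2.2929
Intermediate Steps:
X(H) = -4 + H
c(E) = (-4 + E)² (c(E) = ((-4 + 0) + E)² = (-4 + E)²)
47043/o + c(-48)/(-20507) = 47043/(-21769) + (-4 - 48)²/(-20507) = 47043*(-1/21769) + (-52)²*(-1/20507) = -47043/21769 + 2704*(-1/20507) = -47043/21769 - 2704/20507 = -1023574177/446416883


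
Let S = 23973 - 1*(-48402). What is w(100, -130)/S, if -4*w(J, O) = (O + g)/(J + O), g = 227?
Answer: 97/8685000 ≈ 1.1169e-5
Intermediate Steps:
w(J, O) = -(227 + O)/(4*(J + O)) (w(J, O) = -(O + 227)/(4*(J + O)) = -(227 + O)/(4*(J + O)))
S = 72375 (S = 23973 + 48402 = 72375)
w(100, -130)/S = ((-227 - 1*(-130))/(4*(100 - 130)))/72375 = ((¼)*(-227 + 130)/(-30))*(1/72375) = ((¼)*(-1/30)*(-97))*(1/72375) = (97/120)*(1/72375) = 97/8685000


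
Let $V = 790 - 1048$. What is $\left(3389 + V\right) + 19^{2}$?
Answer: $3492$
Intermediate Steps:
$V = -258$
$\left(3389 + V\right) + 19^{2} = \left(3389 - 258\right) + 19^{2} = 3131 + 361 = 3492$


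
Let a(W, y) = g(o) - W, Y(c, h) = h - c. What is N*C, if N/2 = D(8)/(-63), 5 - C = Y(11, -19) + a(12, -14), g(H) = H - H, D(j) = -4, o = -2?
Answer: 376/63 ≈ 5.9683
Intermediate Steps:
g(H) = 0
a(W, y) = -W (a(W, y) = 0 - W = -W)
C = 47 (C = 5 - ((-19 - 1*11) - 1*12) = 5 - ((-19 - 11) - 12) = 5 - (-30 - 12) = 5 - 1*(-42) = 5 + 42 = 47)
N = 8/63 (N = 2*(-4/(-63)) = 2*(-4*(-1/63)) = 2*(4/63) = 8/63 ≈ 0.12698)
N*C = (8/63)*47 = 376/63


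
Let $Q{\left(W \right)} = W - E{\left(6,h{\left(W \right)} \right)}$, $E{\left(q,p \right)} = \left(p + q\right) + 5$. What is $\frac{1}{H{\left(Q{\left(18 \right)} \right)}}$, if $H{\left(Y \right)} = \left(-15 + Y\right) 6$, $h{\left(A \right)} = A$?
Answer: $- \frac{1}{156} \approx -0.0064103$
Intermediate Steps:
$E{\left(q,p \right)} = 5 + p + q$
$Q{\left(W \right)} = -11$ ($Q{\left(W \right)} = W - \left(5 + W + 6\right) = W - \left(11 + W\right) = -11$)
$H{\left(Y \right)} = -90 + 6 Y$
$\frac{1}{H{\left(Q{\left(18 \right)} \right)}} = \frac{1}{-90 + 6 \left(-11\right)} = \frac{1}{-90 - 66} = \frac{1}{-156} = - \frac{1}{156}$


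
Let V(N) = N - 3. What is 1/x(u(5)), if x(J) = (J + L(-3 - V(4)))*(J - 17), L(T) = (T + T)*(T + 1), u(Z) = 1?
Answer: -1/400 ≈ -0.0025000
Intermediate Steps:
V(N) = -3 + N
L(T) = 2*T*(1 + T) (L(T) = (2*T)*(1 + T) = 2*T*(1 + T))
x(J) = (-17 + J)*(24 + J) (x(J) = (J + 2*(-3 - (-3 + 4))*(1 + (-3 - (-3 + 4))))*(J - 17) = (J + 2*(-3 - 1*1)*(1 + (-3 - 1*1)))*(-17 + J) = (J + 2*(-3 - 1)*(1 + (-3 - 1)))*(-17 + J) = (J + 2*(-4)*(1 - 4))*(-17 + J) = (J + 2*(-4)*(-3))*(-17 + J) = (J + 24)*(-17 + J) = (24 + J)*(-17 + J) = (-17 + J)*(24 + J))
1/x(u(5)) = 1/(-408 + 1**2 + 7*1) = 1/(-408 + 1 + 7) = 1/(-400) = -1/400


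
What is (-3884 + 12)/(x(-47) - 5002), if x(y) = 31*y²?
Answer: -3872/63477 ≈ -0.060998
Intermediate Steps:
(-3884 + 12)/(x(-47) - 5002) = (-3884 + 12)/(31*(-47)² - 5002) = -3872/(31*2209 - 5002) = -3872/(68479 - 5002) = -3872/63477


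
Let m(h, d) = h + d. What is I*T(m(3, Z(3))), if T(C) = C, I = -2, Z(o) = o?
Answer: -12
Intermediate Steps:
m(h, d) = d + h
I*T(m(3, Z(3))) = -2*(3 + 3) = -2*6 = -12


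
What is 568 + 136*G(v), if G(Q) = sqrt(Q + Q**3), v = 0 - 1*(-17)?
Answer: 568 + 136*sqrt(4930) ≈ 10117.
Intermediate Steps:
v = 17 (v = 0 + 17 = 17)
568 + 136*G(v) = 568 + 136*sqrt(17 + 17**3) = 568 + 136*sqrt(17 + 4913) = 568 + 136*sqrt(4930)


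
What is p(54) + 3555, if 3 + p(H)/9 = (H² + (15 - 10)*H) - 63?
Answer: 31635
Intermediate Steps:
p(H) = -594 + 9*H² + 45*H (p(H) = -27 + 9*((H² + (15 - 10)*H) - 63) = -27 + 9*((H² + 5*H) - 63) = -27 + 9*(-63 + H² + 5*H) = -27 + (-567 + 9*H² + 45*H) = -594 + 9*H² + 45*H)
p(54) + 3555 = (-594 + 9*54² + 45*54) + 3555 = (-594 + 9*2916 + 2430) + 3555 = (-594 + 26244 + 2430) + 3555 = 28080 + 3555 = 31635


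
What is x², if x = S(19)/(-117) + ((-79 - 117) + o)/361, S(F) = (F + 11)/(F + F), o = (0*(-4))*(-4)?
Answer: 59892121/198218241 ≈ 0.30215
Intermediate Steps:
o = 0 (o = 0*(-4) = 0)
S(F) = (11 + F)/(2*F) (S(F) = (11 + F)/((2*F)) = (11 + F)*(1/(2*F)) = (11 + F)/(2*F))
x = -7739/14079 (x = ((½)*(11 + 19)/19)/(-117) + ((-79 - 117) + 0)/361 = ((½)*(1/19)*30)*(-1/117) + (-196 + 0)*(1/361) = (15/19)*(-1/117) - 196*1/361 = -5/741 - 196/361 = -7739/14079 ≈ -0.54968)
x² = (-7739/14079)² = 59892121/198218241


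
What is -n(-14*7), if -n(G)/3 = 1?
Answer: 3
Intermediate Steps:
n(G) = -3 (n(G) = -3*1 = -3)
-n(-14*7) = -1*(-3) = 3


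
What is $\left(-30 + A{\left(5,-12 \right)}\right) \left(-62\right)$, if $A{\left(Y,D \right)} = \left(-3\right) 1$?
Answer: $2046$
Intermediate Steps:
$A{\left(Y,D \right)} = -3$
$\left(-30 + A{\left(5,-12 \right)}\right) \left(-62\right) = \left(-30 - 3\right) \left(-62\right) = \left(-33\right) \left(-62\right) = 2046$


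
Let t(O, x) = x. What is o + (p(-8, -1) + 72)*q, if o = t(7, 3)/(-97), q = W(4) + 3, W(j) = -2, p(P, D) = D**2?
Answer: 7078/97 ≈ 72.969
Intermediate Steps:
q = 1 (q = -2 + 3 = 1)
o = -3/97 (o = 3/(-97) = 3*(-1/97) = -3/97 ≈ -0.030928)
o + (p(-8, -1) + 72)*q = -3/97 + ((-1)**2 + 72)*1 = -3/97 + (1 + 72)*1 = -3/97 + 73*1 = -3/97 + 73 = 7078/97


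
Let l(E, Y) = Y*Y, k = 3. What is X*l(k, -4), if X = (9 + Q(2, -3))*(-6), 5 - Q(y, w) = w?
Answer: -1632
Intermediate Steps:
l(E, Y) = Y²
Q(y, w) = 5 - w
X = -102 (X = (9 + (5 - 1*(-3)))*(-6) = (9 + (5 + 3))*(-6) = (9 + 8)*(-6) = 17*(-6) = -102)
X*l(k, -4) = -102*(-4)² = -102*16 = -1632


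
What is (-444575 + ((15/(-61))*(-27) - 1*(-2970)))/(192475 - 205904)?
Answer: 26937500/819169 ≈ 32.884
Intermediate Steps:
(-444575 + ((15/(-61))*(-27) - 1*(-2970)))/(192475 - 205904) = (-444575 + (-1/61*15*(-27) + 2970))/(-13429) = (-444575 + (-15/61*(-27) + 2970))*(-1/13429) = (-444575 + (405/61 + 2970))*(-1/13429) = (-444575 + 181575/61)*(-1/13429) = -26937500/61*(-1/13429) = 26937500/819169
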